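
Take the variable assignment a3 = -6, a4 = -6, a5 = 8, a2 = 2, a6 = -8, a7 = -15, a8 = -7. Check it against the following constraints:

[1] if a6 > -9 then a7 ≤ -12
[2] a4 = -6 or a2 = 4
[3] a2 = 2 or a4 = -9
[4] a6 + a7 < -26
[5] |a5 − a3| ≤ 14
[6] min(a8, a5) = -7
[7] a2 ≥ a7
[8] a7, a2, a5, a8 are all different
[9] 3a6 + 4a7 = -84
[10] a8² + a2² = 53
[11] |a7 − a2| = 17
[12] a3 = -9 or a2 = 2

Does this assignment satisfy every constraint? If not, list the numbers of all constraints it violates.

[1] a6 = -8 > -9, so we need a7 ≤ -12; a7 = -15 ≤ -12 — OK.
[2] a4 = -6 = -6 (first disjunct) — OK.
[3] a2 = 2 = 2 (first disjunct) — OK.
[4] a6 + a7 = -8 + (-15) = -23; -23 ≥ -26, bound -26 not met — violated.
[5] |8 − (-6)| = 14; 14 ≤ 14 — OK.
[6] min(-7, 8) = -7 — OK.
[7] a2 = 2, a7 = -15; 2 ≥ -15 — OK.
[8] values -15, 2, 8, -7 are pairwise distinct — OK.
[9] 3a6 + 4a7 = 3(-8) + 4(-15) = -84 — OK.
[10] a8² + a2² = (-7)² + 2² = 49 + 4 = 53 — OK.
[11] |-15 − 2| = 17 — OK.
[12] a3 = -6 ≠ -9, but a2 = 2 = 2 (second disjunct) — OK.

Constraint 4 does not hold.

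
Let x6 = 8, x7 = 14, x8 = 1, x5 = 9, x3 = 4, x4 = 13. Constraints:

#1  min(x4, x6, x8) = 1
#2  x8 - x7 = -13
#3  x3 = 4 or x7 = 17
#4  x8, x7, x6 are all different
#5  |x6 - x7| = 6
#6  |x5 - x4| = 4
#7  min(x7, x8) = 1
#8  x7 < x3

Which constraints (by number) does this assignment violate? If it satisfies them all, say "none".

#1 min(13, 8, 1) = 1  OK
#2 x8 - x7 = 1 - 14 = -13  OK
#3 x3 = 4 = 4 (first disjunct)  OK
#4 values 1, 14, 8 are pairwise distinct  OK
#5 |8 - 14| = 6  OK
#6 |9 - 13| = 4  OK
#7 min(14, 1) = 1  OK
#8 x7 = 14, x3 = 4; 14 ≥ 4 (want <)  FAIL

No — constraint 8 is not satisfied.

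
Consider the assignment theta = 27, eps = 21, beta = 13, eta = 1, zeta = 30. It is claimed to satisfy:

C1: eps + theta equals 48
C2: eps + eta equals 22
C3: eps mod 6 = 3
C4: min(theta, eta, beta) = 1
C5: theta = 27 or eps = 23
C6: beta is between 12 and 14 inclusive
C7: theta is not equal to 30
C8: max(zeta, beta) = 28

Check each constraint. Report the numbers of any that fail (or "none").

C1: eps + theta = 21 + 27 = 48 — holds.
C2: eps + eta = 21 + 1 = 22 — holds.
C3: 21 mod 6 = 3 — holds.
C4: min(27, 1, 13) = 1 — holds.
C5: theta = 27 = 27 (first disjunct) — holds.
C6: beta = 13 lies in [12, 14] — holds.
C7: theta = 27, and 27 ≠ 30 — holds.
C8: max(30, 13) = 30, not 28 — does not hold.

Constraint 8 does not hold.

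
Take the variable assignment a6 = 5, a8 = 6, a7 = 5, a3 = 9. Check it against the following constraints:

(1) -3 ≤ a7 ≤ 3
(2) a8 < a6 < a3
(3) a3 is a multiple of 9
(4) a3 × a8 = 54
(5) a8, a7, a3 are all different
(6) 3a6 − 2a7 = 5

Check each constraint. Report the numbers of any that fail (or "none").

(1) a7 = 5 is outside [-3, 3]  false
(2) values 6, 5, 9; a8 = 6 is not < a6 = 5  false
(3) 9 / 9 = 1, so 9 divides 9  true
(4) a3 × a8 = 9 × 6 = 54  true
(5) values 6, 5, 9 are pairwise distinct  true
(6) 3a6 − 2a7 = 3(5) − 2(5) = 5  true

Constraints 1 and 2 do not hold.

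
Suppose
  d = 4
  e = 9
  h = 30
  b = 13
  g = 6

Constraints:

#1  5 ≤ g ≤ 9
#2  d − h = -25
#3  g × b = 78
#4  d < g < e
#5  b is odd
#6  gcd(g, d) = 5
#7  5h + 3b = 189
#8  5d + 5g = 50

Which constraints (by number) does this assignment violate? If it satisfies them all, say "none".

#1 g = 6 lies in [5, 9] — satisfied.
#2 d − h = 4 − 30 = -26, not -25 — violated.
#3 g × b = 6 × 13 = 78 — satisfied.
#4 values 4 < 6 < 9 — satisfied.
#5 b = 13 is odd — satisfied.
#6 gcd(6, 4) = 2, not 5 — violated.
#7 5h + 3b = 5(30) + 3(13) = 189 — satisfied.
#8 5d + 5g = 5(4) + 5(6) = 50 — satisfied.

The assignment fails constraints 2 and 6.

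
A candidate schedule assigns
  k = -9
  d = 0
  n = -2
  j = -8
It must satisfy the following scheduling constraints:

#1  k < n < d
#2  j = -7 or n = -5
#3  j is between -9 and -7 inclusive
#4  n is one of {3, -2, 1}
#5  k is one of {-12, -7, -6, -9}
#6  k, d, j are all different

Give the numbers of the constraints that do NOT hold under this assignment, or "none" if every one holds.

#1 values -9 < -2 < 0  true
#2 j = -8 ≠ -7 and n = -2 ≠ -5; both disjuncts false  false
#3 j = -8 lies in [-9, -7]  true
#4 n = -2 is in {3, -2, 1}  true
#5 k = -9 is in {-12, -7, -6, -9}  true
#6 values -9, 0, -8 are pairwise distinct  true

No — constraint 2 is not satisfied.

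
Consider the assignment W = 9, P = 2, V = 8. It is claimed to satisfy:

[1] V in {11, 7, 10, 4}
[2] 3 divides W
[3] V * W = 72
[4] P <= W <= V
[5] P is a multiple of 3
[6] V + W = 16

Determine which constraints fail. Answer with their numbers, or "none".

Constraints 1, 4, 5, and 6 are violated.

[1] V = 8 is not in {11, 7, 10, 4} — violated.
[2] 9 / 3 = 3, so 3 divides 9 — satisfied.
[3] V * W = 8 * 9 = 72 — satisfied.
[4] values 2, 9, 8; W = 9 is not <= V = 8 — violated.
[5] 2 = 3*0 + 2, so 3 does not divide 2 — violated.
[6] V + W = 8 + 9 = 17, not 16 — violated.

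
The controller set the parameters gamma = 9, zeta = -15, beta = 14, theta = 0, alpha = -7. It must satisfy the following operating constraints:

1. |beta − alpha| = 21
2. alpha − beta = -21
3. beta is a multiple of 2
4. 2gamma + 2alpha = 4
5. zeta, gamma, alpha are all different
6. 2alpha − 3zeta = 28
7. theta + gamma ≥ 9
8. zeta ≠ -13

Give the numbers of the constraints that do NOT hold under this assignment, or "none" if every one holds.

The assignment fails constraint 6.

1. |14 − (-7)| = 21  holds
2. alpha − beta = -7 − 14 = -21  holds
3. 14 / 2 = 7, so 2 divides 14  holds
4. 2gamma + 2alpha = 2(9) + 2(-7) = 4  holds
5. values -15, 9, -7 are pairwise distinct  holds
6. 2alpha − 3zeta = 2(-7) − 3(-15) = 31, not 28  fails
7. theta + gamma = 0 + 9 = 9; 9 ≥ 9  holds
8. zeta = -15, and -15 ≠ -13  holds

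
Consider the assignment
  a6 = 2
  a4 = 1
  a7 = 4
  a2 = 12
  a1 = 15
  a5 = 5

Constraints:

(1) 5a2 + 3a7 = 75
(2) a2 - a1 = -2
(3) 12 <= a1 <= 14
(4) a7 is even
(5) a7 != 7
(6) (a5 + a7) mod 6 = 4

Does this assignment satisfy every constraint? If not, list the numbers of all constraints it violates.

(1) 5a2 + 3a7 = 5(12) + 3(4) = 72, not 75 — fails.
(2) a2 - a1 = 12 - 15 = -3, not -2 — fails.
(3) a1 = 15 is outside [12, 14] — fails.
(4) a7 = 4 is even — holds.
(5) a7 = 4, and 4 ≠ 7 — holds.
(6) a5 + a7 = 9; 9 mod 6 = 3, not 4 — fails.

Constraints 1, 2, 3, and 6 do not hold.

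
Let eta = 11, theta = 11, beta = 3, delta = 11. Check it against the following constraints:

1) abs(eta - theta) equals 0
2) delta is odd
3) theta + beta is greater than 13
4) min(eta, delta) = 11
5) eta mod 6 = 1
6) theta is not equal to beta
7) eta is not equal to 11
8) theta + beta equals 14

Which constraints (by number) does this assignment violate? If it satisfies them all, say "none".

Constraints 5, 7 do not hold.

1) abs(11 - 11) = 0 — satisfied.
2) delta = 11 is odd — satisfied.
3) theta + beta = 11 + 3 = 14; 14 > 13 — satisfied.
4) min(11, 11) = 11 — satisfied.
5) 11 mod 6 = 5, not 1 — violated.
6) theta = 11, beta = 3; distinct — satisfied.
7) eta = 11, but 11 is required to differ — violated.
8) theta + beta = 11 + 3 = 14 — satisfied.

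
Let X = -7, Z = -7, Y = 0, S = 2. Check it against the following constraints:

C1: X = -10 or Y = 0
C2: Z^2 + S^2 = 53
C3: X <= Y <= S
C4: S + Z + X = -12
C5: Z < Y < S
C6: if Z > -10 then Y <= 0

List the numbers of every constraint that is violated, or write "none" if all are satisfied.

C1: X = -7 ≠ -10, but Y = 0 = 0 (second disjunct)  ✓
C2: Z^2 + S^2 = (-7)^2 + 2^2 = 49 + 4 = 53  ✓
C3: values -7 <= 0 <= 2  ✓
C4: S + Z + X = 2 + (-7) + (-7) = -12  ✓
C5: values -7 < 0 < 2  ✓
C6: Z = -7 > -10, so we need Y ≤ 0; Y = 0 ≤ 0  ✓

The assignment satisfies every constraint.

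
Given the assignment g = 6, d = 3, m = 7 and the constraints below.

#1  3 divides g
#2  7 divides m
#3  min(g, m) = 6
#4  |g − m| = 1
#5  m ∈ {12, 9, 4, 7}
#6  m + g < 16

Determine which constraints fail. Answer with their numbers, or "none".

#1 6 / 3 = 2, so 3 divides 6  true
#2 7 / 7 = 1, so 7 divides 7  true
#3 min(6, 7) = 6  true
#4 |6 − 7| = 1  true
#5 m = 7 is in {12, 9, 4, 7}  true
#6 m + g = 7 + 6 = 13; 13 < 16  true

Yes — all constraints hold.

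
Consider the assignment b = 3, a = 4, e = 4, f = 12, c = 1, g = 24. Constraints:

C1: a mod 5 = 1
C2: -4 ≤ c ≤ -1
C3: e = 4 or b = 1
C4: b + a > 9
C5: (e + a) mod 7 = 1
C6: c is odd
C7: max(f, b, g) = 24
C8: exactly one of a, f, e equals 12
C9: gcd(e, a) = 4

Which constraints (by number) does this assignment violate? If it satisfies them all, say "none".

C1: 4 mod 5 = 4, not 1  ✘
C2: c = 1 is outside [-4, -1]  ✘
C3: e = 4 = 4 (first disjunct)  ✔
C4: b + a = 3 + 4 = 7; 7 ≤ 9, bound 9 not met  ✘
C5: e + a = 8; 8 mod 7 = 1  ✔
C6: c = 1 is odd  ✔
C7: max(12, 3, 24) = 24  ✔
C8: a=4, f=12, e=4; 1 of them equals 12  ✔
C9: gcd(4, 4) = 4  ✔

Constraints 1, 2, and 4 are violated.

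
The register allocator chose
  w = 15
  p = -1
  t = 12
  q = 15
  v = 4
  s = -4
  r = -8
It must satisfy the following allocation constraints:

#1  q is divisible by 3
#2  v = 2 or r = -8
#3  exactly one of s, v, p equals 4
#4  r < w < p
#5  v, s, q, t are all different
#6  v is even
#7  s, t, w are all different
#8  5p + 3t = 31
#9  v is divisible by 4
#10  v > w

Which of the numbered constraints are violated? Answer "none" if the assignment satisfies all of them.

Violated: 4, 10.

#1 15 / 3 = 5, so 3 divides 15 — OK.
#2 v = 4 ≠ 2, but r = -8 = -8 (second disjunct) — OK.
#3 s=-4, v=4, p=-1; 1 of them equals 4 — OK.
#4 values -8, 15, -1; w = 15 is not < p = -1 — violated.
#5 values 4, -4, 15, 12 are pairwise distinct — OK.
#6 v = 4 is even — OK.
#7 values -4, 12, 15 are pairwise distinct — OK.
#8 5p + 3t = 5(-1) + 3(12) = 31 — OK.
#9 4 / 4 = 1, so 4 divides 4 — OK.
#10 v = 4, w = 15; 4 ≤ 15 (want >) — violated.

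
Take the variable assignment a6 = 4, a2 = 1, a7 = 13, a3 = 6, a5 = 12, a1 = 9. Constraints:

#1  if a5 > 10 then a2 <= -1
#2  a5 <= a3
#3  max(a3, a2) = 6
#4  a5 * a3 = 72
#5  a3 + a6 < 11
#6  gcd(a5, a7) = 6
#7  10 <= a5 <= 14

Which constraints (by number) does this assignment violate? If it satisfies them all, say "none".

Constraints 1, 2, and 6 are violated.

#1 a5 = 12 > 10, so we need a2 ≤ -1; but a2 = 1 > -1 — fails.
#2 a5 = 12, a3 = 6; 12 > 6 (want ≤) — fails.
#3 max(6, 1) = 6 — holds.
#4 a5 * a3 = 12 * 6 = 72 — holds.
#5 a3 + a6 = 6 + 4 = 10; 10 < 11 — holds.
#6 gcd(12, 13) = 1, not 6 — fails.
#7 a5 = 12 lies in [10, 14] — holds.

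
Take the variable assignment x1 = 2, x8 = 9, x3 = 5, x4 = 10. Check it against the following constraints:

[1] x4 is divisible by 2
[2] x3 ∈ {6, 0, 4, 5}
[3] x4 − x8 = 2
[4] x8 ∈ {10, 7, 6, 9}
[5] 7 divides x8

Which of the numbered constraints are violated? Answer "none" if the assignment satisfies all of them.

[1] 10 / 2 = 5, so 2 divides 10  holds
[2] x3 = 5 is in {6, 0, 4, 5}  holds
[3] x4 − x8 = 10 − 9 = 1, not 2  fails
[4] x8 = 9 is in {10, 7, 6, 9}  holds
[5] 9 = 7×1 + 2, so 7 does not divide 9  fails

Constraints 3 and 5 are violated.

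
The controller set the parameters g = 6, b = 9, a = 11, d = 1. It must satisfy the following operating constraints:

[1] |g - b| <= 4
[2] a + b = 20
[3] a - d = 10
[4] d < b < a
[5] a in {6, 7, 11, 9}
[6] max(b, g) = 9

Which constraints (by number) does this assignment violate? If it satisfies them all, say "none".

All constraints are satisfied.

[1] |6 - 9| = 3; 3 ≤ 4 — satisfied.
[2] a + b = 11 + 9 = 20 — satisfied.
[3] a - d = 11 - 1 = 10 — satisfied.
[4] values 1 < 9 < 11 — satisfied.
[5] a = 11 is in {6, 7, 11, 9} — satisfied.
[6] max(9, 6) = 9 — satisfied.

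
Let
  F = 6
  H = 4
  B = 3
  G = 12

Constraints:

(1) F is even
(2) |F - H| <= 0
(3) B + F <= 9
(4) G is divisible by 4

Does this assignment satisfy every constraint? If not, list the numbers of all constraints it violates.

Constraint 2 does not hold.

(1) F = 6 is even  holds
(2) |6 - 4| = 2; 2 > 0, exceeds bound 0  fails
(3) B + F = 3 + 6 = 9; 9 ≤ 9  holds
(4) 12 / 4 = 3, so 4 divides 12  holds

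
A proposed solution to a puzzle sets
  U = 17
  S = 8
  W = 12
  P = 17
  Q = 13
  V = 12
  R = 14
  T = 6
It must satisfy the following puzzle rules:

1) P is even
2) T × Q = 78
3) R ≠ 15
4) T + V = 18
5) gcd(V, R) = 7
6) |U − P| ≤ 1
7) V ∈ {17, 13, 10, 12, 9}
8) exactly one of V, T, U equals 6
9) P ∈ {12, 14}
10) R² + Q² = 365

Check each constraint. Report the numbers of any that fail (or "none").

Violated: 1, 5, 9.

1) P = 17 is odd  fails
2) T × Q = 6 × 13 = 78  holds
3) R = 14, and 14 ≠ 15  holds
4) T + V = 6 + 12 = 18  holds
5) gcd(12, 14) = 2, not 7  fails
6) |17 − 17| = 0; 0 ≤ 1  holds
7) V = 12 is in {17, 13, 10, 12, 9}  holds
8) V=12, T=6, U=17; 1 of them equals 6  holds
9) P = 17 is not in {12, 14}  fails
10) R² + Q² = 14² + 13² = 196 + 169 = 365  holds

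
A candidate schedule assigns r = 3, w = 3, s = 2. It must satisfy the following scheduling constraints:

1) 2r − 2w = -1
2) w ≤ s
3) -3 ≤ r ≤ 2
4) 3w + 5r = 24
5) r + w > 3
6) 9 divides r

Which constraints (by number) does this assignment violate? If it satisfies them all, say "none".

Violated: 1, 2, 3, and 6.

1) 2r − 2w = 2(3) − 2(3) = 0, not -1 — violated.
2) w = 3, s = 2; 3 > 2 (want ≤) — violated.
3) r = 3 is outside [-3, 2] — violated.
4) 3w + 5r = 3(3) + 5(3) = 24 — OK.
5) r + w = 3 + 3 = 6; 6 > 3 — OK.
6) 3 = 9×0 + 3, so 9 does not divide 3 — violated.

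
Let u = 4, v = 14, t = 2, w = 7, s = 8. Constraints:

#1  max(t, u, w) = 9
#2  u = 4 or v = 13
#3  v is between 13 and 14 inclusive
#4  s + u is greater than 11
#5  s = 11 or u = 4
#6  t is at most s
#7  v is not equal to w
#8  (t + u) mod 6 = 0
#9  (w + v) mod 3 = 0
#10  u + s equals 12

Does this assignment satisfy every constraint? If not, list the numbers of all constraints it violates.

The assignment fails constraint 1.

#1 max(2, 4, 7) = 7, not 9 — does not hold.
#2 u = 4 = 4 (first disjunct) — holds.
#3 v = 14 lies in [13, 14] — holds.
#4 s + u = 8 + 4 = 12; 12 > 11 — holds.
#5 s = 8 ≠ 11, but u = 4 = 4 (second disjunct) — holds.
#6 t = 2, s = 8; 2 ≤ 8 — holds.
#7 v = 14, w = 7; distinct — holds.
#8 t + u = 6; 6 mod 6 = 0 — holds.
#9 w + v = 21; 21 mod 3 = 0 — holds.
#10 u + s = 4 + 8 = 12 — holds.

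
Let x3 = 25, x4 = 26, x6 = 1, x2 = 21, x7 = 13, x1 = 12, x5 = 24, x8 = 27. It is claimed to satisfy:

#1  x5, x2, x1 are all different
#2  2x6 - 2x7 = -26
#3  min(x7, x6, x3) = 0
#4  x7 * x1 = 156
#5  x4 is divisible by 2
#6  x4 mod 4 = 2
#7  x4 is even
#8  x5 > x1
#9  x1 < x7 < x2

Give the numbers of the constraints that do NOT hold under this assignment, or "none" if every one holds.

#1 values 24, 21, 12 are pairwise distinct  holds
#2 2x6 - 2x7 = 2(1) - 2(13) = -24, not -26  fails
#3 min(13, 1, 25) = 1, not 0  fails
#4 x7 * x1 = 13 * 12 = 156  holds
#5 26 / 2 = 13, so 2 divides 26  holds
#6 26 mod 4 = 2  holds
#7 x4 = 26 is even  holds
#8 x5 = 24, x1 = 12; 24 > 12  holds
#9 values 12 < 13 < 21  holds

Constraints 2 and 3 do not hold.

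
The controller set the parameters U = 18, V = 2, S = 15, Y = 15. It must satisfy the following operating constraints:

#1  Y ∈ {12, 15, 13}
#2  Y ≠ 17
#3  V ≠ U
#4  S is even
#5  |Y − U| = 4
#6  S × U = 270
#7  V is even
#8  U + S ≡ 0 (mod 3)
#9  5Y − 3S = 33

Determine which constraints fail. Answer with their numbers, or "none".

Constraints 4, 5, 9 do not hold.

#1 Y = 15 is in {12, 15, 13} — holds.
#2 Y = 15, and 15 ≠ 17 — holds.
#3 V = 2, U = 18; distinct — holds.
#4 S = 15 is odd — fails.
#5 |15 − 18| = 3, not 4 — fails.
#6 S × U = 15 × 18 = 270 — holds.
#7 V = 2 is even — holds.
#8 U + S = 33; 33 mod 3 = 0 — holds.
#9 5Y − 3S = 5(15) − 3(15) = 30, not 33 — fails.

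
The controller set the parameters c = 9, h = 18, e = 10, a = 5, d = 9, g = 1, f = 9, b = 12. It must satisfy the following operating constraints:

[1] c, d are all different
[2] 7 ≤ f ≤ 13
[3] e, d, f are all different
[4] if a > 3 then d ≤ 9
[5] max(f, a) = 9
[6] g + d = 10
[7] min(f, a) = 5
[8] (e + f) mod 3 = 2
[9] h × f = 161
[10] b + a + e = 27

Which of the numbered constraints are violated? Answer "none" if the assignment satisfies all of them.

Constraints 1, 3, 8, and 9 are violated.

[1] c = d = 9, not all different — fails.
[2] f = 9 lies in [7, 13] — holds.
[3] d = f = 9, not all different — fails.
[4] a = 5 > 3, so we need d ≤ 9; d = 9 ≤ 9 — holds.
[5] max(9, 5) = 9 — holds.
[6] g + d = 1 + 9 = 10 — holds.
[7] min(9, 5) = 5 — holds.
[8] e + f = 19; 19 mod 3 = 1, not 2 — fails.
[9] h × f = 18 × 9 = 162, not 161 — fails.
[10] b + a + e = 12 + 5 + 10 = 27 — holds.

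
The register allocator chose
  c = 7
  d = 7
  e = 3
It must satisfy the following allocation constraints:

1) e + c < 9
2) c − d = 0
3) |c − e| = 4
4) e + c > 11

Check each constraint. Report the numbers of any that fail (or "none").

Constraints 1, 4 are violated.

1) e + c = 3 + 7 = 10; 10 ≥ 9, bound 9 not met — fails.
2) c − d = 7 − 7 = 0 — holds.
3) |7 − 3| = 4 — holds.
4) e + c = 3 + 7 = 10; 10 ≤ 11, bound 11 not met — fails.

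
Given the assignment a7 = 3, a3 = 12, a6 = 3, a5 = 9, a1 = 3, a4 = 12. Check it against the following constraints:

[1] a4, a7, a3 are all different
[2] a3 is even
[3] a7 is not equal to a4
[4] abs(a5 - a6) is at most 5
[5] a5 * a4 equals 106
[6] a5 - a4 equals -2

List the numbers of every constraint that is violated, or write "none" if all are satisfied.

[1] a4 = a3 = 12, not all different  ✗
[2] a3 = 12 is even  ✓
[3] a7 = 3, a4 = 12; distinct  ✓
[4] abs(9 - 3) = 6; 6 > 5, exceeds bound 5  ✗
[5] a5 * a4 = 9 * 12 = 108, not 106  ✗
[6] a5 - a4 = 9 - 12 = -3, not -2  ✗

Constraints 1, 4, 5, 6 are violated.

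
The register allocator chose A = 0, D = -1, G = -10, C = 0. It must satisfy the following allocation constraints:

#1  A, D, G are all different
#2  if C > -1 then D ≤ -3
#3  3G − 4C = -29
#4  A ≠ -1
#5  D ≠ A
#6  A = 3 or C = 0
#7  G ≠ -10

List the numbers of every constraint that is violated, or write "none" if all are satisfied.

No — constraints 2, 3, and 7 are not satisfied.

#1 values 0, -1, -10 are pairwise distinct — satisfied.
#2 C = 0 > -1, so we need D ≤ -3; but D = -1 > -3 — violated.
#3 3G − 4C = 3(-10) − 4(0) = -30, not -29 — violated.
#4 A = 0, and 0 ≠ -1 — satisfied.
#5 D = -1, A = 0; distinct — satisfied.
#6 A = 0 ≠ 3, but C = 0 = 0 (second disjunct) — satisfied.
#7 G = -10, but -10 is required to differ — violated.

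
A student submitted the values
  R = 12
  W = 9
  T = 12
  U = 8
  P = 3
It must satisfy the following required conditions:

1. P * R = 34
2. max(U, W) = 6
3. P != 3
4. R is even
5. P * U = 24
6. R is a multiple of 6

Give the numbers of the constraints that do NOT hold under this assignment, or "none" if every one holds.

1. P * R = 3 * 12 = 36, not 34 — does not hold.
2. max(8, 9) = 9, not 6 — does not hold.
3. P = 3, but 3 is required to differ — does not hold.
4. R = 12 is even — holds.
5. P * U = 3 * 8 = 24 — holds.
6. 12 / 6 = 2, so 6 divides 12 — holds.

The assignment fails constraints 1, 2, 3.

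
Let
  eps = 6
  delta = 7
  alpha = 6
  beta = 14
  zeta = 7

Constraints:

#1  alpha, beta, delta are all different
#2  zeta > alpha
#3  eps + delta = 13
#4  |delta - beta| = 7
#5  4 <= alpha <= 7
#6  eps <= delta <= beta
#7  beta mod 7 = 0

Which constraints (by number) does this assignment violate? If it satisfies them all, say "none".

None — every constraint holds.

#1 values 6, 14, 7 are pairwise distinct  ✓
#2 zeta = 7, alpha = 6; 7 > 6  ✓
#3 eps + delta = 6 + 7 = 13  ✓
#4 |7 - 14| = 7  ✓
#5 alpha = 6 lies in [4, 7]  ✓
#6 values 6 <= 7 <= 14  ✓
#7 14 mod 7 = 0  ✓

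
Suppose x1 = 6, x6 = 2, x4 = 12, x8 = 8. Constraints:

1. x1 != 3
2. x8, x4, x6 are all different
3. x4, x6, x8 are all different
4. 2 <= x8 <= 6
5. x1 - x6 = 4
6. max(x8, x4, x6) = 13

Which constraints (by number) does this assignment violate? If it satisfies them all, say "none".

1. x1 = 6, and 6 ≠ 3  ✔
2. values 8, 12, 2 are pairwise distinct  ✔
3. values 12, 2, 8 are pairwise distinct  ✔
4. x8 = 8 is outside [2, 6]  ✘
5. x1 - x6 = 6 - 2 = 4  ✔
6. max(8, 12, 2) = 12, not 13  ✘

No — constraints 4, 6 are not satisfied.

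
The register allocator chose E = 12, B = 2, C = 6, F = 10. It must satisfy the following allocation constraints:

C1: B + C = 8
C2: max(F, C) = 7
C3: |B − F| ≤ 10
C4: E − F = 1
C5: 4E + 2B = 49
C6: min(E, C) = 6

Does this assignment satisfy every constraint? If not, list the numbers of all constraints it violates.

C1: B + C = 2 + 6 = 8  true
C2: max(10, 6) = 10, not 7  false
C3: |2 − 10| = 8; 8 ≤ 10  true
C4: E − F = 12 − 10 = 2, not 1  false
C5: 4E + 2B = 4(12) + 2(2) = 52, not 49  false
C6: min(12, 6) = 6  true

Constraints 2, 4, and 5 do not hold.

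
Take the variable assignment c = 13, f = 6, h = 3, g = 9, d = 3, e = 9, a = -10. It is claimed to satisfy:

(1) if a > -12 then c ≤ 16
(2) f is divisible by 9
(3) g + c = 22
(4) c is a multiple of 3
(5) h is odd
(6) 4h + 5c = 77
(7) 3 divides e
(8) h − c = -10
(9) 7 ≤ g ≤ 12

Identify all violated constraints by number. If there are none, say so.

(1) a = -10 > -12, so we need c ≤ 16; c = 13 ≤ 16 — OK.
(2) 6 = 9×0 + 6, so 9 does not divide 6 — violated.
(3) g + c = 9 + 13 = 22 — OK.
(4) 13 = 3×4 + 1, so 3 does not divide 13 — violated.
(5) h = 3 is odd — OK.
(6) 4h + 5c = 4(3) + 5(13) = 77 — OK.
(7) 9 / 3 = 3, so 3 divides 9 — OK.
(8) h − c = 3 − 13 = -10 — OK.
(9) g = 9 lies in [7, 12] — OK.

No — constraints 2 and 4 are not satisfied.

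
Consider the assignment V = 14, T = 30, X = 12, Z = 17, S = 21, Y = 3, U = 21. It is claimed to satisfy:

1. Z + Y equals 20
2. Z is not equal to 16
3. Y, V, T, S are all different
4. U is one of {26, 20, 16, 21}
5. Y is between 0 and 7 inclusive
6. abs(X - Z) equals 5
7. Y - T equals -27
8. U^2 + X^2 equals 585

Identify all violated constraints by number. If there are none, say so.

1. Z + Y = 17 + 3 = 20  holds
2. Z = 17, and 17 ≠ 16  holds
3. values 3, 14, 30, 21 are pairwise distinct  holds
4. U = 21 is in {26, 20, 16, 21}  holds
5. Y = 3 lies in [0, 7]  holds
6. abs(12 - 17) = 5  holds
7. Y - T = 3 - 30 = -27  holds
8. U^2 + X^2 = 21^2 + 12^2 = 441 + 144 = 585  holds

None — every constraint holds.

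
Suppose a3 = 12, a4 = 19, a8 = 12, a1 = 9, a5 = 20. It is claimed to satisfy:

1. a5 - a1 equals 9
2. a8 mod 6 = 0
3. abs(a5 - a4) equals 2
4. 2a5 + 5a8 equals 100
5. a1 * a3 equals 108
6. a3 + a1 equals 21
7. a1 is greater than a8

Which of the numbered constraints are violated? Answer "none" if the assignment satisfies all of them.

Constraints 1, 3, and 7 are violated.

1. a5 - a1 = 20 - 9 = 11, not 9 — violated.
2. 12 mod 6 = 0 — OK.
3. abs(20 - 19) = 1, not 2 — violated.
4. 2a5 + 5a8 = 2(20) + 5(12) = 100 — OK.
5. a1 * a3 = 9 * 12 = 108 — OK.
6. a3 + a1 = 12 + 9 = 21 — OK.
7. a1 = 9, a8 = 12; 9 ≤ 12 (want >) — violated.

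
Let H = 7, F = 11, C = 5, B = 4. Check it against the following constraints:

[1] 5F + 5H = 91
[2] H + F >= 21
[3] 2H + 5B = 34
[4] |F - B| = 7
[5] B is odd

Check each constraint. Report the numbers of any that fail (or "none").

[1] 5F + 5H = 5(11) + 5(7) = 90, not 91  no
[2] H + F = 7 + 11 = 18; 18 < 21, bound 21 not met  no
[3] 2H + 5B = 2(7) + 5(4) = 34  yes
[4] |11 - 4| = 7  yes
[5] B = 4 is even  no

The assignment fails constraints 1, 2, and 5.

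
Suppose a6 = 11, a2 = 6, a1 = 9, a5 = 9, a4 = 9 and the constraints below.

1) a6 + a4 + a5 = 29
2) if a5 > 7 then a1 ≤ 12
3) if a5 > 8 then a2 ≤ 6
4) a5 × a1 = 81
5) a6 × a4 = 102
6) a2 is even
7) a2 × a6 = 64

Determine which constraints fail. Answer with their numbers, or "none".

1) a6 + a4 + a5 = 11 + 9 + 9 = 29  OK
2) a5 = 9 > 7, so we need a1 ≤ 12; a1 = 9 ≤ 12  OK
3) a5 = 9 > 8, so we need a2 ≤ 6; a2 = 6 ≤ 6  OK
4) a5 × a1 = 9 × 9 = 81  OK
5) a6 × a4 = 11 × 9 = 99, not 102  FAIL
6) a2 = 6 is even  OK
7) a2 × a6 = 6 × 11 = 66, not 64  FAIL

The assignment fails constraints 5 and 7.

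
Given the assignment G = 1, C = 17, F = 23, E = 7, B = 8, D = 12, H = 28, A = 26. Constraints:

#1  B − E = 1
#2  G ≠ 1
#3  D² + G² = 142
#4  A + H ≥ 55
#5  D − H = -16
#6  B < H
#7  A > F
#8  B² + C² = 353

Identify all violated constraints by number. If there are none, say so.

No — constraints 2, 3, 4 are not satisfied.

#1 B − E = 8 − 7 = 1 — OK.
#2 G = 1, but 1 is required to differ — violated.
#3 D² + G² = 12² + 1² = 144 + 1 = 145, not 142 — violated.
#4 A + H = 26 + 28 = 54; 54 < 55, bound 55 not met — violated.
#5 D − H = 12 − 28 = -16 — OK.
#6 B = 8, H = 28; 8 < 28 — OK.
#7 A = 26, F = 23; 26 > 23 — OK.
#8 B² + C² = 8² + 17² = 64 + 289 = 353 — OK.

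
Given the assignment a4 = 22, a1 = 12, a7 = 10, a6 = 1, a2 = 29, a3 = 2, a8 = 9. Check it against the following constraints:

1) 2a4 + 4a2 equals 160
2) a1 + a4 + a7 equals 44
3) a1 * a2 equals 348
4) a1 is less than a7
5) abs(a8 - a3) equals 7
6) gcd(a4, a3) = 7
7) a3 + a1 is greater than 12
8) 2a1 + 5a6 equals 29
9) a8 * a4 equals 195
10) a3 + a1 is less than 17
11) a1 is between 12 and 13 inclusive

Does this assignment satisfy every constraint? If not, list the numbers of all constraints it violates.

Constraints 4, 6, and 9 are violated.

1) 2a4 + 4a2 = 2(22) + 4(29) = 160  ✔
2) a1 + a4 + a7 = 12 + 22 + 10 = 44  ✔
3) a1 * a2 = 12 * 29 = 348  ✔
4) a1 = 12, a7 = 10; 12 ≥ 10 (want <)  ✘
5) abs(9 - 2) = 7  ✔
6) gcd(22, 2) = 2, not 7  ✘
7) a3 + a1 = 2 + 12 = 14; 14 > 12  ✔
8) 2a1 + 5a6 = 2(12) + 5(1) = 29  ✔
9) a8 * a4 = 9 * 22 = 198, not 195  ✘
10) a3 + a1 = 2 + 12 = 14; 14 < 17  ✔
11) a1 = 12 lies in [12, 13]  ✔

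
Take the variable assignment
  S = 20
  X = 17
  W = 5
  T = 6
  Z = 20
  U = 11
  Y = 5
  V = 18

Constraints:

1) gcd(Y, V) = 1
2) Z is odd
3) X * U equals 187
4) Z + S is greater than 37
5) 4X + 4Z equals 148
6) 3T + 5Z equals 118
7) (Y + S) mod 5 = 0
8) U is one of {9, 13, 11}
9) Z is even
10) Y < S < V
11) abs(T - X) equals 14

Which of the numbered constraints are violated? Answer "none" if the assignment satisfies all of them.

1) gcd(5, 18) = 1 — satisfied.
2) Z = 20 is even — violated.
3) X * U = 17 * 11 = 187 — satisfied.
4) Z + S = 20 + 20 = 40; 40 > 37 — satisfied.
5) 4X + 4Z = 4(17) + 4(20) = 148 — satisfied.
6) 3T + 5Z = 3(6) + 5(20) = 118 — satisfied.
7) Y + S = 25; 25 mod 5 = 0 — satisfied.
8) U = 11 is in {9, 13, 11} — satisfied.
9) Z = 20 is even — satisfied.
10) values 5, 20, 18; S = 20 is not < V = 18 — violated.
11) abs(6 - 17) = 11, not 14 — violated.

Constraints 2, 10, and 11 do not hold.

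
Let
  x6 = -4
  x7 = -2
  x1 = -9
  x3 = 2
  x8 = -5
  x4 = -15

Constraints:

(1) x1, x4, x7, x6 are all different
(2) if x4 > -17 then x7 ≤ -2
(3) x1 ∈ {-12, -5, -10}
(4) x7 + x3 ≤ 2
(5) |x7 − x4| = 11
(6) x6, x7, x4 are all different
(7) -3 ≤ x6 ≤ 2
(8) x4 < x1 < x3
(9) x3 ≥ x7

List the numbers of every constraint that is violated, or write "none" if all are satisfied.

Violated: 3, 5, and 7.

(1) values -9, -15, -2, -4 are pairwise distinct  true
(2) x4 = -15 > -17, so we need x7 ≤ -2; x7 = -2 ≤ -2  true
(3) x1 = -9 is not in {-12, -5, -10}  false
(4) x7 + x3 = -2 + 2 = 0; 0 ≤ 2  true
(5) |-2 − (-15)| = 13, not 11  false
(6) values -4, -2, -15 are pairwise distinct  true
(7) x6 = -4 is outside [-3, 2]  false
(8) values -15 < -9 < 2  true
(9) x3 = 2, x7 = -2; 2 ≥ -2  true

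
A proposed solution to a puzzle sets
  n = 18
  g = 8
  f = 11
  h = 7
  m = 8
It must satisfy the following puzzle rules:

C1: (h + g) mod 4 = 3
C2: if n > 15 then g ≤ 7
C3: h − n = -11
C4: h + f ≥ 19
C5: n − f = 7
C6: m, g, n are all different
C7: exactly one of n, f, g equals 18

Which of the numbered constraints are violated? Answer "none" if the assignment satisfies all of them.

C1: h + g = 15; 15 mod 4 = 3 — satisfied.
C2: n = 18 > 15, so we need g ≤ 7; but g = 8 > 7 — violated.
C3: h − n = 7 − 18 = -11 — satisfied.
C4: h + f = 7 + 11 = 18; 18 < 19, bound 19 not met — violated.
C5: n − f = 18 − 11 = 7 — satisfied.
C6: m = g = 8, not all different — violated.
C7: n=18, f=11, g=8; 1 of them equals 18 — satisfied.

The assignment fails constraints 2, 4, 6.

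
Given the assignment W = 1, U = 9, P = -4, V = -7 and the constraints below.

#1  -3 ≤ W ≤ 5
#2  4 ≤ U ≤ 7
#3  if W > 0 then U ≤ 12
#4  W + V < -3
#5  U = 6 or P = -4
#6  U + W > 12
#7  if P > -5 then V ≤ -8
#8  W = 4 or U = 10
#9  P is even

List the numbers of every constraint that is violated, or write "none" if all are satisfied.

#1 W = 1 lies in [-3, 5] — holds.
#2 U = 9 is outside [4, 7] — does not hold.
#3 W = 1 > 0, so we need U ≤ 12; U = 9 ≤ 12 — holds.
#4 W + V = 1 + (-7) = -6; -6 < -3 — holds.
#5 U = 9 ≠ 6, but P = -4 = -4 (second disjunct) — holds.
#6 U + W = 9 + 1 = 10; 10 ≤ 12, bound 12 not met — does not hold.
#7 P = -4 > -5, so we need V ≤ -8; but V = -7 > -8 — does not hold.
#8 W = 1 ≠ 4 and U = 9 ≠ 10; both disjuncts false — does not hold.
#9 P = -4 is even — holds.

Violated: 2, 6, 7, and 8.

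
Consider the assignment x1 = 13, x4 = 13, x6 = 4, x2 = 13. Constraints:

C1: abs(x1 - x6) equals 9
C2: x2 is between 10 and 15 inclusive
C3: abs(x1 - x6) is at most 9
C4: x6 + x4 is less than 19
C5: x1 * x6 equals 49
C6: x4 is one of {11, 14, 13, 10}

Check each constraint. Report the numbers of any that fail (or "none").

C1: abs(13 - 4) = 9 — satisfied.
C2: x2 = 13 lies in [10, 15] — satisfied.
C3: abs(13 - 4) = 9; 9 ≤ 9 — satisfied.
C4: x6 + x4 = 4 + 13 = 17; 17 < 19 — satisfied.
C5: x1 * x6 = 13 * 4 = 52, not 49 — violated.
C6: x4 = 13 is in {11, 14, 13, 10} — satisfied.

Constraint 5 does not hold.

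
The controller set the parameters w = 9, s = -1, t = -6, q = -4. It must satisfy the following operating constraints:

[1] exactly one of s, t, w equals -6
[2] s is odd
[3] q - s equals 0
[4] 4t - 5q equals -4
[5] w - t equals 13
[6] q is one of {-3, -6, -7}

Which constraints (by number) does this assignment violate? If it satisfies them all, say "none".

[1] s=-1, t=-6, w=9; 1 of them equals -6 — holds.
[2] s = -1 is odd — holds.
[3] q - s = -4 - (-1) = -3, not 0 — fails.
[4] 4t - 5q = 4(-6) - 5(-4) = -4 — holds.
[5] w - t = 9 - (-6) = 15, not 13 — fails.
[6] q = -4 is not in {-3, -6, -7} — fails.

Constraints 3, 5, and 6 are violated.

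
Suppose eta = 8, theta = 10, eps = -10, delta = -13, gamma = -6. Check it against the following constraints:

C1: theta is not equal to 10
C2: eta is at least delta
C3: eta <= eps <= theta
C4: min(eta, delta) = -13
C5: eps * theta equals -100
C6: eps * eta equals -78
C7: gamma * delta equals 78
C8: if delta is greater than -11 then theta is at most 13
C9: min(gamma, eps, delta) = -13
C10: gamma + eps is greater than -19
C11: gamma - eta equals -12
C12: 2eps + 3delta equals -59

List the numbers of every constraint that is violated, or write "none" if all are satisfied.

C1: theta = 10, but 10 is required to differ  fails
C2: eta = 8, delta = -13; 8 ≥ -13  holds
C3: values 8, -10, 10; eta = 8 is not <= eps = -10  fails
C4: min(8, -13) = -13  holds
C5: eps * theta = -10 * 10 = -100  holds
C6: eps * eta = -10 * 8 = -80, not -78  fails
C7: gamma * delta = -6 * (-13) = 78  holds
C8: delta = -13, not > -11; antecedent false, conditional vacuously true  holds
C9: min(-6, -10, -13) = -13  holds
C10: gamma + eps = -6 + (-10) = -16; -16 > -19  holds
C11: gamma - eta = -6 - 8 = -14, not -12  fails
C12: 2eps + 3delta = 2(-10) + 3(-13) = -59  holds

The assignment fails constraints 1, 3, 6, and 11.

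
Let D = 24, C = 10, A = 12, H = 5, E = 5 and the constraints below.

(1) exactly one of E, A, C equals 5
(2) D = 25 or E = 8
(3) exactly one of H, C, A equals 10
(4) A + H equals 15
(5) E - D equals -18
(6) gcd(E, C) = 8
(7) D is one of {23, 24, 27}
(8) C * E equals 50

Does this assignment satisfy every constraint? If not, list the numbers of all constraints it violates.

(1) E=5, A=12, C=10; 1 of them equals 5  holds
(2) D = 24 ≠ 25 and E = 5 ≠ 8; both disjuncts false  fails
(3) H=5, C=10, A=12; 1 of them equals 10  holds
(4) A + H = 12 + 5 = 17, not 15  fails
(5) E - D = 5 - 24 = -19, not -18  fails
(6) gcd(5, 10) = 5, not 8  fails
(7) D = 24 is in {23, 24, 27}  holds
(8) C * E = 10 * 5 = 50  holds

No — constraints 2, 4, 5, and 6 are not satisfied.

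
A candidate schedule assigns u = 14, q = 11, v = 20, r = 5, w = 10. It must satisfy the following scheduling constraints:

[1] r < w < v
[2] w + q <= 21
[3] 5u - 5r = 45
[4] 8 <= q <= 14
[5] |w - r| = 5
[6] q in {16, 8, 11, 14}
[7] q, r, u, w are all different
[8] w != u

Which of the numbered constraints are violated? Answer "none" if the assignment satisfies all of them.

The assignment satisfies every constraint.

[1] values 5 < 10 < 20  ✓
[2] w + q = 10 + 11 = 21; 21 ≤ 21  ✓
[3] 5u - 5r = 5(14) - 5(5) = 45  ✓
[4] q = 11 lies in [8, 14]  ✓
[5] |10 - 5| = 5  ✓
[6] q = 11 is in {16, 8, 11, 14}  ✓
[7] values 11, 5, 14, 10 are pairwise distinct  ✓
[8] w = 10, u = 14; distinct  ✓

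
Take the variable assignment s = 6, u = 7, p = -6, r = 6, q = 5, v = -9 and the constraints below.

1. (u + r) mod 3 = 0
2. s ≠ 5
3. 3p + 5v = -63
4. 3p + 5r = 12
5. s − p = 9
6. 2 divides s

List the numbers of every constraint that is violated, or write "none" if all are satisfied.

1. u + r = 13; 13 mod 3 = 1, not 0 — violated.
2. s = 6, and 6 ≠ 5 — OK.
3. 3p + 5v = 3(-6) + 5(-9) = -63 — OK.
4. 3p + 5r = 3(-6) + 5(6) = 12 — OK.
5. s − p = 6 − (-6) = 12, not 9 — violated.
6. 6 / 2 = 3, so 2 divides 6 — OK.

Constraints 1 and 5 do not hold.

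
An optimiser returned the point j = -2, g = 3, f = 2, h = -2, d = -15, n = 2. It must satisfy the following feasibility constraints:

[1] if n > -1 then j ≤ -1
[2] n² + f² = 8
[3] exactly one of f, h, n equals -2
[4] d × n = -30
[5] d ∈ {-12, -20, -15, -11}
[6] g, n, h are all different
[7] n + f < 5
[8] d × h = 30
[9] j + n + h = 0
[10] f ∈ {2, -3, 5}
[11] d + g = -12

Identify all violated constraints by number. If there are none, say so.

No — constraint 9 is not satisfied.

[1] n = 2 > -1, so we need j ≤ -1; j = -2 ≤ -1 — OK.
[2] n² + f² = 2² + 2² = 4 + 4 = 8 — OK.
[3] f=2, h=-2, n=2; 1 of them equals -2 — OK.
[4] d × n = -15 × 2 = -30 — OK.
[5] d = -15 is in {-12, -20, -15, -11} — OK.
[6] values 3, 2, -2 are pairwise distinct — OK.
[7] n + f = 2 + 2 = 4; 4 < 5 — OK.
[8] d × h = -15 × (-2) = 30 — OK.
[9] j + n + h = -2 + 2 + (-2) = -2, not 0 — violated.
[10] f = 2 is in {2, -3, 5} — OK.
[11] d + g = -15 + 3 = -12 — OK.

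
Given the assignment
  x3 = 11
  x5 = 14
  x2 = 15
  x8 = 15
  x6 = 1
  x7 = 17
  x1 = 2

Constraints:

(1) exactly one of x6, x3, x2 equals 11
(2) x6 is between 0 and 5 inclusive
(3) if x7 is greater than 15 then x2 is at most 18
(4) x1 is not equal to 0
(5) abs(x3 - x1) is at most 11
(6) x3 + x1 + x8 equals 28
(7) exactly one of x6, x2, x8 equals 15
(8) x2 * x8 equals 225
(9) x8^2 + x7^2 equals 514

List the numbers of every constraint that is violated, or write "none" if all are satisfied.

(1) x6=1, x3=11, x2=15; 1 of them equals 11  holds
(2) x6 = 1 lies in [0, 5]  holds
(3) x7 = 17 > 15, so we need x2 ≤ 18; x2 = 15 ≤ 18  holds
(4) x1 = 2, and 2 ≠ 0  holds
(5) abs(11 - 2) = 9; 9 ≤ 11  holds
(6) x3 + x1 + x8 = 11 + 2 + 15 = 28  holds
(7) x6=1, x2=15, x8=15; 2 of them equal 15, not exactly one  fails
(8) x2 * x8 = 15 * 15 = 225  holds
(9) x8^2 + x7^2 = 15^2 + 17^2 = 225 + 289 = 514  holds

No — constraint 7 is not satisfied.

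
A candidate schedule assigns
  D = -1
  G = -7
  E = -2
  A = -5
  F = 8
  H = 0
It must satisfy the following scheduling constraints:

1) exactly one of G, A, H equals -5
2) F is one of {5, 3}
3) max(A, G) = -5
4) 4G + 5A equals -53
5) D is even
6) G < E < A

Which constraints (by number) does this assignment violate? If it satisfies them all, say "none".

The assignment fails constraints 2, 5, and 6.

1) G=-7, A=-5, H=0; 1 of them equals -5  true
2) F = 8 is not in {5, 3}  false
3) max(-5, -7) = -5  true
4) 4G + 5A = 4(-7) + 5(-5) = -53  true
5) D = -1 is odd  false
6) values -7, -2, -5; E = -2 is not < A = -5  false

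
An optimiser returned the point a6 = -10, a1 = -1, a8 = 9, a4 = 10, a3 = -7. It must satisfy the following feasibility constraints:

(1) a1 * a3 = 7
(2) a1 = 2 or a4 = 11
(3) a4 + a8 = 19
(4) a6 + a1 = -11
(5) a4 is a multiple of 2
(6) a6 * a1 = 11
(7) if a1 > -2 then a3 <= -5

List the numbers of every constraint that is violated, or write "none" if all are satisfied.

No — constraints 2, 6 are not satisfied.

(1) a1 * a3 = -1 * (-7) = 7 — holds.
(2) a1 = -1 ≠ 2 and a4 = 10 ≠ 11; both disjuncts false — does not hold.
(3) a4 + a8 = 10 + 9 = 19 — holds.
(4) a6 + a1 = -10 + (-1) = -11 — holds.
(5) 10 / 2 = 5, so 2 divides 10 — holds.
(6) a6 * a1 = -10 * (-1) = 10, not 11 — does not hold.
(7) a1 = -1 > -2, so we need a3 ≤ -5; a3 = -7 ≤ -5 — holds.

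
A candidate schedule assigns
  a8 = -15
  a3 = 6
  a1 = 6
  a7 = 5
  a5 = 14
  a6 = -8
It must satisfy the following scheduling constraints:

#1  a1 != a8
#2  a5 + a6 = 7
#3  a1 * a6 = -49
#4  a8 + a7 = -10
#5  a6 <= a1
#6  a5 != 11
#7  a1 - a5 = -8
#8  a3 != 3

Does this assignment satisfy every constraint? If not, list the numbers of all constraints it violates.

No — constraints 2 and 3 are not satisfied.

#1 a1 = 6, a8 = -15; distinct — OK.
#2 a5 + a6 = 14 + (-8) = 6, not 7 — violated.
#3 a1 * a6 = 6 * (-8) = -48, not -49 — violated.
#4 a8 + a7 = -15 + 5 = -10 — OK.
#5 a6 = -8, a1 = 6; -8 ≤ 6 — OK.
#6 a5 = 14, and 14 ≠ 11 — OK.
#7 a1 - a5 = 6 - 14 = -8 — OK.
#8 a3 = 6, and 6 ≠ 3 — OK.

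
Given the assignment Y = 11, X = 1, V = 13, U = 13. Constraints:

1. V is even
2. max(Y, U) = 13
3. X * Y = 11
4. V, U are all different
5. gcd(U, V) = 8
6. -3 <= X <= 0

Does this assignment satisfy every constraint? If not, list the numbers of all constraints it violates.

Constraints 1, 4, 5, and 6 are violated.

1. V = 13 is odd  no
2. max(11, 13) = 13  yes
3. X * Y = 1 * 11 = 11  yes
4. V = U = 13, not all different  no
5. gcd(13, 13) = 13, not 8  no
6. X = 1 is outside [-3, 0]  no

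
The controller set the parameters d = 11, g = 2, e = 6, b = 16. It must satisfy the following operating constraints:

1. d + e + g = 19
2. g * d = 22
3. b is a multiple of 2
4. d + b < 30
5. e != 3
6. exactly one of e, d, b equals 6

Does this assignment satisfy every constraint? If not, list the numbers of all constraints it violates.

1. d + e + g = 11 + 6 + 2 = 19 — holds.
2. g * d = 2 * 11 = 22 — holds.
3. 16 / 2 = 8, so 2 divides 16 — holds.
4. d + b = 11 + 16 = 27; 27 < 30 — holds.
5. e = 6, and 6 ≠ 3 — holds.
6. e=6, d=11, b=16; 1 of them equals 6 — holds.

None — every constraint holds.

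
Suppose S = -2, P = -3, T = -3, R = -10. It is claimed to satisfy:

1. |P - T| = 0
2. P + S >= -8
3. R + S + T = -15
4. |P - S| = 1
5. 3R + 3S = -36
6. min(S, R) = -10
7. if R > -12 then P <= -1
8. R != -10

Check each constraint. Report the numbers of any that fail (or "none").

1. |-3 - (-3)| = 0  OK
2. P + S = -3 + (-2) = -5; -5 ≥ -8  OK
3. R + S + T = -10 + (-2) + (-3) = -15  OK
4. |-3 - (-2)| = 1  OK
5. 3R + 3S = 3(-10) + 3(-2) = -36  OK
6. min(-2, -10) = -10  OK
7. R = -10 > -12, so we need P ≤ -1; P = -3 ≤ -1  OK
8. R = -10, but -10 is required to differ  FAIL

Constraint 8 does not hold.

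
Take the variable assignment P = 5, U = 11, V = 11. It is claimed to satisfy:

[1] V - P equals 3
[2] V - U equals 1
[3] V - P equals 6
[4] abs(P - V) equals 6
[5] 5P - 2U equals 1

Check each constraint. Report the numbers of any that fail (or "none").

[1] V - P = 11 - 5 = 6, not 3  fails
[2] V - U = 11 - 11 = 0, not 1  fails
[3] V - P = 11 - 5 = 6  holds
[4] abs(5 - 11) = 6  holds
[5] 5P - 2U = 5(5) - 2(11) = 3, not 1  fails

No — constraints 1, 2, and 5 are not satisfied.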